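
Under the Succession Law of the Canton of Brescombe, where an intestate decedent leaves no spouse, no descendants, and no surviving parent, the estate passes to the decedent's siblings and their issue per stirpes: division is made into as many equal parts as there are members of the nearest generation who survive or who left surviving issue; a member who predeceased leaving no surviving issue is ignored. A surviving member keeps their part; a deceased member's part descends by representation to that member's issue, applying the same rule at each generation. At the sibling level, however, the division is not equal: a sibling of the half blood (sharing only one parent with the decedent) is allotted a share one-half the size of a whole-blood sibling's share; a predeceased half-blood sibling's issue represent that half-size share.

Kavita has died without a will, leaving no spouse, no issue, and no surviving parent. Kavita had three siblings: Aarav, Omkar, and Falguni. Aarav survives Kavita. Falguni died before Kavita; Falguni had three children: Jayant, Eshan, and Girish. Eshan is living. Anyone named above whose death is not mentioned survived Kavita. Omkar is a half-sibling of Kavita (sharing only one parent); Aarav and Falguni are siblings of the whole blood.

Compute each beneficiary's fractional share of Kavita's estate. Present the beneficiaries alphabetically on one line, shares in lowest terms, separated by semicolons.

Aarav 2/5; Eshan 2/15; Girish 2/15; Jayant 2/15; Omkar 1/5

No spouse, descendants, or parent survives, so the estate passes to Kavita's siblings per stirpes.
Half-blood siblings count for one-half the weight of whole-blood siblings at the initial division.
Dividing 1 in proportion to weights (total weight 5/2): Aarav (weight 1) → 2/5; Omkar (weight 1/2) → 1/5; Falguni (weight 1) → 2/5.
Aarav is living and takes 2/5.
Omkar is living and takes 1/5.
Falguni predeceased; the 2/5 allotted to Falguni's branch passes to Falguni's issue by representation.
The 2/5 is divided into 3 equal shares of 2/15 among Jayant, Eshan, Girish.
Jayant is living and takes 2/15.
Eshan is living and takes 2/15.
Girish is living and takes 2/15.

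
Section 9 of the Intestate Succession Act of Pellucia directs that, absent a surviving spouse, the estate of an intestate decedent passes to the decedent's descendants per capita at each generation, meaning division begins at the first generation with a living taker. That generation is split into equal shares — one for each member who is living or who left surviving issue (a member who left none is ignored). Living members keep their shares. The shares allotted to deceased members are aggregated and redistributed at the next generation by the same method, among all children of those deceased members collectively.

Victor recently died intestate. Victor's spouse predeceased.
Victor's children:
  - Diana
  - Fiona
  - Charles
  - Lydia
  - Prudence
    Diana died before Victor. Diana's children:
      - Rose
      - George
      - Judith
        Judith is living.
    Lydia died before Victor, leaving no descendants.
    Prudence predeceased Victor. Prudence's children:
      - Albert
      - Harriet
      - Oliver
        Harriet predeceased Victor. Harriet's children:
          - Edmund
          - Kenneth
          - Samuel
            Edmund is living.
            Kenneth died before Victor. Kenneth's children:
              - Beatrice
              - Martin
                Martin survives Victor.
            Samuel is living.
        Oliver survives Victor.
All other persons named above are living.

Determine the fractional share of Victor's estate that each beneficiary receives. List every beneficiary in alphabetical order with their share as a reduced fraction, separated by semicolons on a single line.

There is no surviving spouse, so the entire estate passes to Victor's descendants per capita at each generation.
At generation 1 (Diana, Fiona, Charles, Prudence) there are 4 shares of (1)/4 = 1/4 each.
Living: Fiona and Charles — each takes 1/4.
Deceased: Diana and Prudence. Their combined 1/2 is pooled and carried to generation 2.
At generation 2 (Rose, George, Judith, Albert, Harriet, Oliver) there are 6 shares of (1/2)/6 = 1/12 each.
Living: Rose, George, Judith, Albert, and Oliver — each takes 1/12.
Deceased: Harriet. That 1/12 share is carried to generation 3.
At generation 3 (Edmund, Kenneth, Samuel) there are 3 shares of (1/12)/3 = 1/36 each.
Living: Edmund and Samuel — each takes 1/36.
Deceased: Kenneth. That 1/36 share is carried to generation 4.
At generation 4 (Beatrice, Martin) there are 2 shares of (1/36)/2 = 1/72 each.
Living: Beatrice and Martin — each takes 1/72.

Albert 1/12; Beatrice 1/72; Charles 1/4; Edmund 1/36; Fiona 1/4; George 1/12; Judith 1/12; Martin 1/72; Oliver 1/12; Rose 1/12; Samuel 1/36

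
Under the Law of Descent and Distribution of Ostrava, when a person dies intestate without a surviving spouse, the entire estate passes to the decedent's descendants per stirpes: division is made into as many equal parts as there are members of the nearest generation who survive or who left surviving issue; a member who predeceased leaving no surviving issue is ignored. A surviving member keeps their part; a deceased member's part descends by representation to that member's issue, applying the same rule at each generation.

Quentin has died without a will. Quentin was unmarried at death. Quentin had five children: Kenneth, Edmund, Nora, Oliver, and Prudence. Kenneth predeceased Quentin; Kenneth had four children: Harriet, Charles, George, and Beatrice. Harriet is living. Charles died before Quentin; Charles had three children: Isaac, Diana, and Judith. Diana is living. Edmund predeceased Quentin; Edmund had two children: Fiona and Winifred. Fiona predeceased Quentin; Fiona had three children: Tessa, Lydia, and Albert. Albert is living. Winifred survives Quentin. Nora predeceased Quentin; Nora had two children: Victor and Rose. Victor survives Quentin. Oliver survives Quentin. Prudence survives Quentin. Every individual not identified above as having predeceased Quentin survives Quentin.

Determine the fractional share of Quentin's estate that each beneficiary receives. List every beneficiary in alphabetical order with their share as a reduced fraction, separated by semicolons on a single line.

There is no surviving spouse, so the entire estate passes to Quentin's descendants per stirpes.
The estate is divided into 5 equal shares of 1/5 among Kenneth, Edmund, Nora, Oliver, Prudence.
Kenneth predeceased; the 1/5 allotted to Kenneth's branch passes to Kenneth's issue by representation.
The 1/5 is divided into 4 equal shares of 1/20 among Harriet, Charles, George, Beatrice.
Harriet is living and takes 1/20.
Charles predeceased; the 1/20 allotted to Charles's branch passes to Charles's issue by representation.
The 1/20 is divided into 3 equal shares of 1/60 among Isaac, Diana, Judith.
Isaac is living and takes 1/60.
Diana is living and takes 1/60.
Judith is living and takes 1/60.
George is living and takes 1/20.
Beatrice is living and takes 1/20.
Edmund predeceased; the 1/5 allotted to Edmund's branch passes to Edmund's issue by representation.
The 1/5 is divided into 2 equal shares of 1/10 among Fiona, Winifred.
Fiona predeceased; the 1/10 allotted to Fiona's branch passes to Fiona's issue by representation.
The 1/10 is divided into 3 equal shares of 1/30 among Tessa, Lydia, Albert.
Tessa is living and takes 1/30.
Lydia is living and takes 1/30.
Albert is living and takes 1/30.
Winifred is living and takes 1/10.
Nora predeceased; the 1/5 allotted to Nora's branch passes to Nora's issue by representation.
The 1/5 is divided into 2 equal shares of 1/10 among Victor, Rose.
Victor is living and takes 1/10.
Rose is living and takes 1/10.
Oliver is living and takes 1/5.
Prudence is living and takes 1/5.

Albert 1/30; Beatrice 1/20; Diana 1/60; George 1/20; Harriet 1/20; Isaac 1/60; Judith 1/60; Lydia 1/30; Oliver 1/5; Prudence 1/5; Rose 1/10; Tessa 1/30; Victor 1/10; Winifred 1/10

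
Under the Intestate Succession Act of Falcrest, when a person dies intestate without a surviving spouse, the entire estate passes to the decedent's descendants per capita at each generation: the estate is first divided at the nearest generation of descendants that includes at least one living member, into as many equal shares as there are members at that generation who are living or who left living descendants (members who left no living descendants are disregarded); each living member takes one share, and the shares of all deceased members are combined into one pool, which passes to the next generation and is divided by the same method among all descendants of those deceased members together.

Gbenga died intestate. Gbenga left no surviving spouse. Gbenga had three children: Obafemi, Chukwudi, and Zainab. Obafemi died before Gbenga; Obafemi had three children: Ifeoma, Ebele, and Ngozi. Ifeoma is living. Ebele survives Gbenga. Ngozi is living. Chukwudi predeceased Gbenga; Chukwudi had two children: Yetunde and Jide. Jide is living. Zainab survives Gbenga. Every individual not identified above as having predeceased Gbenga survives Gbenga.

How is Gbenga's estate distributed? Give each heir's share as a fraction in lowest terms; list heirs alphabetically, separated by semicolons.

There is no surviving spouse, so the entire estate passes to Gbenga's descendants per capita at each generation.
At generation 1 (Obafemi, Chukwudi, Zainab) there are 3 shares of (1)/3 = 1/3 each.
Living: Zainab — each takes 1/3.
Deceased: Obafemi and Chukwudi. Their combined 2/3 is pooled and carried to generation 2.
At generation 2 (Ifeoma, Ebele, Ngozi, Yetunde, Jide) there are 5 shares of (2/3)/5 = 2/15 each.
Living: Ifeoma, Ebele, Ngozi, Yetunde, and Jide — each takes 2/15.

Ebele 2/15; Ifeoma 2/15; Jide 2/15; Ngozi 2/15; Yetunde 2/15; Zainab 1/3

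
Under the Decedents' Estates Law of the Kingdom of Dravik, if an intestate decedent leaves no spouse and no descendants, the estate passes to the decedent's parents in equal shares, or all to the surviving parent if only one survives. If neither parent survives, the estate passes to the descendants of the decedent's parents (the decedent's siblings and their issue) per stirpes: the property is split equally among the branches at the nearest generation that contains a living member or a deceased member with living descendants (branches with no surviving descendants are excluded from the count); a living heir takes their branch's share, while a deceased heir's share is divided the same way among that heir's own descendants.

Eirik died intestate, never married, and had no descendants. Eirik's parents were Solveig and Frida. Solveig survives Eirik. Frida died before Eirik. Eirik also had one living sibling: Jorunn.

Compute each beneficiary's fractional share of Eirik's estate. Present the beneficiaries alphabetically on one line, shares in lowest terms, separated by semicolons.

Solveig 1

Only one parent, Solveig, survives, so Solveig takes the entire estate. The siblings take nothing because a surviving parent has priority.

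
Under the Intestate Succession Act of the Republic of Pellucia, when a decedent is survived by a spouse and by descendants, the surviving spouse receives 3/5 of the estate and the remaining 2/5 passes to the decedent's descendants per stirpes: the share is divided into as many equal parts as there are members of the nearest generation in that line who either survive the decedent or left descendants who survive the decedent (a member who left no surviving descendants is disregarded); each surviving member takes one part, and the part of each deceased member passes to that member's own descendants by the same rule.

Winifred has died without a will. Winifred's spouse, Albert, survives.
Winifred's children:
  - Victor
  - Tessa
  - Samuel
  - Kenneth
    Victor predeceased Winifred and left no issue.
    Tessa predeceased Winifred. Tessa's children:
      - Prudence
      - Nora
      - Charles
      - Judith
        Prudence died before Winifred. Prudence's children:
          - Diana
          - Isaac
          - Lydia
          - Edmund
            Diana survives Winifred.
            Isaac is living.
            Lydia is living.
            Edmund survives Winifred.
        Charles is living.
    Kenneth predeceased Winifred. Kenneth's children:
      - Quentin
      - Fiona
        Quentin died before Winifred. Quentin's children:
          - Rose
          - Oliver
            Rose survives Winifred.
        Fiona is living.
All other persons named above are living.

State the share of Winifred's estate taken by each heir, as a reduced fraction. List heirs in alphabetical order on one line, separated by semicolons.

Albert 3/5; Charles 1/30; Diana 1/120; Edmund 1/120; Fiona 1/15; Isaac 1/120; Judith 1/30; Lydia 1/120; Nora 1/30; Oliver 1/30; Rose 1/30; Samuel 2/15

Albert, as surviving spouse, takes 3/5.
The remaining 2/5 passes to Winifred's descendants per stirpes.
Victor left no surviving issue, so that branch lapses and is disregarded.
The 2/5 is divided into 3 equal shares of 2/15 among Tessa, Samuel, Kenneth.
Tessa predeceased; the 2/15 allotted to Tessa's branch passes to Tessa's issue by representation.
The 2/15 is divided into 4 equal shares of 1/30 among Prudence, Nora, Charles, Judith.
Prudence predeceased; the 1/30 allotted to Prudence's branch passes to Prudence's issue by representation.
The 1/30 is divided into 4 equal shares of 1/120 among Diana, Isaac, Lydia, Edmund.
Diana is living and takes 1/120.
Isaac is living and takes 1/120.
Lydia is living and takes 1/120.
Edmund is living and takes 1/120.
Nora is living and takes 1/30.
Charles is living and takes 1/30.
Judith is living and takes 1/30.
Samuel is living and takes 2/15.
Kenneth predeceased; the 2/15 allotted to Kenneth's branch passes to Kenneth's issue by representation.
The 2/15 is divided into 2 equal shares of 1/15 among Quentin, Fiona.
Quentin predeceased; the 1/15 allotted to Quentin's branch passes to Quentin's issue by representation.
The 1/15 is divided into 2 equal shares of 1/30 among Rose, Oliver.
Rose is living and takes 1/30.
Oliver is living and takes 1/30.
Fiona is living and takes 1/15.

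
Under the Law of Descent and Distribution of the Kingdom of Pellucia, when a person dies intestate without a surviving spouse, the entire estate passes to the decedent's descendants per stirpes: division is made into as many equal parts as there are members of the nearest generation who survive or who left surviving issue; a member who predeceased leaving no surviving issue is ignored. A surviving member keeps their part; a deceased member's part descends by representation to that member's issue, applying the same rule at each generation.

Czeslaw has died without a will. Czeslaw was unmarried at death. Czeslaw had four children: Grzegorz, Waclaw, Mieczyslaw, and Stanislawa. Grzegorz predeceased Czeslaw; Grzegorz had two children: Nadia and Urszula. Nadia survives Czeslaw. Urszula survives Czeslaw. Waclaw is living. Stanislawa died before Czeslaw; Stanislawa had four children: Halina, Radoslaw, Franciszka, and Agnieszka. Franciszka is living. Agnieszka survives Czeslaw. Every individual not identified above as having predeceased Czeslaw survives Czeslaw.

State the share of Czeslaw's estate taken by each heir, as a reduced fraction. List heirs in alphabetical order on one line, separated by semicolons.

There is no surviving spouse, so the entire estate passes to Czeslaw's descendants per stirpes.
The estate is divided into 4 equal shares of 1/4 among Grzegorz, Waclaw, Mieczyslaw, Stanislawa.
Grzegorz predeceased; the 1/4 allotted to Grzegorz's branch passes to Grzegorz's issue by representation.
The 1/4 is divided into 2 equal shares of 1/8 among Nadia, Urszula.
Nadia is living and takes 1/8.
Urszula is living and takes 1/8.
Waclaw is living and takes 1/4.
Mieczyslaw is living and takes 1/4.
Stanislawa predeceased; the 1/4 allotted to Stanislawa's branch passes to Stanislawa's issue by representation.
The 1/4 is divided into 4 equal shares of 1/16 among Halina, Radoslaw, Franciszka, Agnieszka.
Halina is living and takes 1/16.
Radoslaw is living and takes 1/16.
Franciszka is living and takes 1/16.
Agnieszka is living and takes 1/16.

Agnieszka 1/16; Franciszka 1/16; Halina 1/16; Mieczyslaw 1/4; Nadia 1/8; Radoslaw 1/16; Urszula 1/8; Waclaw 1/4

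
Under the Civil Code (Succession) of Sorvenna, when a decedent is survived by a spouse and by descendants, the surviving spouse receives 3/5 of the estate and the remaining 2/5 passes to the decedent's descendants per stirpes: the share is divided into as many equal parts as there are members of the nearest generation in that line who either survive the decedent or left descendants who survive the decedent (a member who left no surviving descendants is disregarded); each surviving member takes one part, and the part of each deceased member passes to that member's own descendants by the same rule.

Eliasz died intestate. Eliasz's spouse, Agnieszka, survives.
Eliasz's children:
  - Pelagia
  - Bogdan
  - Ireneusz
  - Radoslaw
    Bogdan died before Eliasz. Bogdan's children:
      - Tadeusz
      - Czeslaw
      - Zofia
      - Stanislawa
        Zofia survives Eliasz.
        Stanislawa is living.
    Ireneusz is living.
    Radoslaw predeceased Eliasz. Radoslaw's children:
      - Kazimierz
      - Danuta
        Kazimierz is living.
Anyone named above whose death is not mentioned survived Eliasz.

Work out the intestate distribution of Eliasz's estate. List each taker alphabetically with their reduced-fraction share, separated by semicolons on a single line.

Agnieszka 3/5; Czeslaw 1/40; Danuta 1/20; Ireneusz 1/10; Kazimierz 1/20; Pelagia 1/10; Stanislawa 1/40; Tadeusz 1/40; Zofia 1/40

Agnieszka, as surviving spouse, takes 3/5.
The remaining 2/5 passes to Eliasz's descendants per stirpes.
The 2/5 is divided into 4 equal shares of 1/10 among Pelagia, Bogdan, Ireneusz, Radoslaw.
Pelagia is living and takes 1/10.
Bogdan predeceased; the 1/10 allotted to Bogdan's branch passes to Bogdan's issue by representation.
The 1/10 is divided into 4 equal shares of 1/40 among Tadeusz, Czeslaw, Zofia, Stanislawa.
Tadeusz is living and takes 1/40.
Czeslaw is living and takes 1/40.
Zofia is living and takes 1/40.
Stanislawa is living and takes 1/40.
Ireneusz is living and takes 1/10.
Radoslaw predeceased; the 1/10 allotted to Radoslaw's branch passes to Radoslaw's issue by representation.
The 1/10 is divided into 2 equal shares of 1/20 among Kazimierz, Danuta.
Kazimierz is living and takes 1/20.
Danuta is living and takes 1/20.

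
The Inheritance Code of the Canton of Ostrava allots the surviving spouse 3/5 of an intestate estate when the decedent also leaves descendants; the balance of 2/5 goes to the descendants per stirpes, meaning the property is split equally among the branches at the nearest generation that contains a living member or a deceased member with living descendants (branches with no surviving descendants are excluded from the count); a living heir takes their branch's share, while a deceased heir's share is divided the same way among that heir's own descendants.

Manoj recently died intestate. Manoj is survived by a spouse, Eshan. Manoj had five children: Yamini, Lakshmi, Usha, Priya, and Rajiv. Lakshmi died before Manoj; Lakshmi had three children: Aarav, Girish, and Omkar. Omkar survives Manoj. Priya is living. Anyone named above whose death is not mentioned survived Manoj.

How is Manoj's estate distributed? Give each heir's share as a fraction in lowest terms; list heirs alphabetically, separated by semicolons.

Eshan, as surviving spouse, takes 3/5.
The remaining 2/5 passes to Manoj's descendants per stirpes.
The 2/5 is divided into 5 equal shares of 2/25 among Yamini, Lakshmi, Usha, Priya, Rajiv.
Yamini is living and takes 2/25.
Lakshmi predeceased; the 2/25 allotted to Lakshmi's branch passes to Lakshmi's issue by representation.
The 2/25 is divided into 3 equal shares of 2/75 among Aarav, Girish, Omkar.
Aarav is living and takes 2/75.
Girish is living and takes 2/75.
Omkar is living and takes 2/75.
Usha is living and takes 2/25.
Priya is living and takes 2/25.
Rajiv is living and takes 2/25.

Aarav 2/75; Eshan 3/5; Girish 2/75; Omkar 2/75; Priya 2/25; Rajiv 2/25; Usha 2/25; Yamini 2/25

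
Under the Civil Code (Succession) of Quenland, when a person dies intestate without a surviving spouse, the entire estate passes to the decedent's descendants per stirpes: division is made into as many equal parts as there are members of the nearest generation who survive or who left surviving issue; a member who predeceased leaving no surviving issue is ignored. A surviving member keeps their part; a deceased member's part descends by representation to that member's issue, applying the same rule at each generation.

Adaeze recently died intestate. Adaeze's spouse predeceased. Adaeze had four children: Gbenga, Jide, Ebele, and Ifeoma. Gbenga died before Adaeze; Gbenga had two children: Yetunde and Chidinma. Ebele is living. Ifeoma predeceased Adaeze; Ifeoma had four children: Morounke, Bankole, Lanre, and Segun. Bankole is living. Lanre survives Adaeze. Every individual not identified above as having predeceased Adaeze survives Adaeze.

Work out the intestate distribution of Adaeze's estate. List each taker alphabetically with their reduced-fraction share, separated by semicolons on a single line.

There is no surviving spouse, so the entire estate passes to Adaeze's descendants per stirpes.
The estate is divided into 4 equal shares of 1/4 among Gbenga, Jide, Ebele, Ifeoma.
Gbenga predeceased; the 1/4 allotted to Gbenga's branch passes to Gbenga's issue by representation.
The 1/4 is divided into 2 equal shares of 1/8 among Yetunde, Chidinma.
Yetunde is living and takes 1/8.
Chidinma is living and takes 1/8.
Jide is living and takes 1/4.
Ebele is living and takes 1/4.
Ifeoma predeceased; the 1/4 allotted to Ifeoma's branch passes to Ifeoma's issue by representation.
The 1/4 is divided into 4 equal shares of 1/16 among Morounke, Bankole, Lanre, Segun.
Morounke is living and takes 1/16.
Bankole is living and takes 1/16.
Lanre is living and takes 1/16.
Segun is living and takes 1/16.

Bankole 1/16; Chidinma 1/8; Ebele 1/4; Jide 1/4; Lanre 1/16; Morounke 1/16; Segun 1/16; Yetunde 1/8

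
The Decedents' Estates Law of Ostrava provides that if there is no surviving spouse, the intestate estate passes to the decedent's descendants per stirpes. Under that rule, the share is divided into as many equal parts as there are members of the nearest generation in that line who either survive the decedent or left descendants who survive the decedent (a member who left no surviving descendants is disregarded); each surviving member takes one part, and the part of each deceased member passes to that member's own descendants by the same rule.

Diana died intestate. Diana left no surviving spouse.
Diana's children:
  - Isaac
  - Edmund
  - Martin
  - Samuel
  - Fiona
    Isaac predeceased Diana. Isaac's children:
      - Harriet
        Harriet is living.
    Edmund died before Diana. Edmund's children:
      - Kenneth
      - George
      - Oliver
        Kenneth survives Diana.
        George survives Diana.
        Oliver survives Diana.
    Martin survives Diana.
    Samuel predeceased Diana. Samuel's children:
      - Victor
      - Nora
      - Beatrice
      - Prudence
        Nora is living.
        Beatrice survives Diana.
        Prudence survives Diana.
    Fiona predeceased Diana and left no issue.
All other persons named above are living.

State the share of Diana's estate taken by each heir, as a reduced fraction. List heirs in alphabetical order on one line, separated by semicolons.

Beatrice 1/16; George 1/12; Harriet 1/4; Kenneth 1/12; Martin 1/4; Nora 1/16; Oliver 1/12; Prudence 1/16; Victor 1/16

There is no surviving spouse, so the entire estate passes to Diana's descendants per stirpes.
Fiona left no surviving issue, so that branch lapses and is disregarded.
The estate is divided into 4 equal shares of 1/4 among Isaac, Edmund, Martin, Samuel.
Isaac predeceased; the 1/4 allotted to Isaac's branch passes to Isaac's issue by representation.
Harriet is the sole taker at this level and receives the full 1/4.
Edmund predeceased; the 1/4 allotted to Edmund's branch passes to Edmund's issue by representation.
The 1/4 is divided into 3 equal shares of 1/12 among Kenneth, George, Oliver.
Kenneth is living and takes 1/12.
George is living and takes 1/12.
Oliver is living and takes 1/12.
Martin is living and takes 1/4.
Samuel predeceased; the 1/4 allotted to Samuel's branch passes to Samuel's issue by representation.
The 1/4 is divided into 4 equal shares of 1/16 among Victor, Nora, Beatrice, Prudence.
Victor is living and takes 1/16.
Nora is living and takes 1/16.
Beatrice is living and takes 1/16.
Prudence is living and takes 1/16.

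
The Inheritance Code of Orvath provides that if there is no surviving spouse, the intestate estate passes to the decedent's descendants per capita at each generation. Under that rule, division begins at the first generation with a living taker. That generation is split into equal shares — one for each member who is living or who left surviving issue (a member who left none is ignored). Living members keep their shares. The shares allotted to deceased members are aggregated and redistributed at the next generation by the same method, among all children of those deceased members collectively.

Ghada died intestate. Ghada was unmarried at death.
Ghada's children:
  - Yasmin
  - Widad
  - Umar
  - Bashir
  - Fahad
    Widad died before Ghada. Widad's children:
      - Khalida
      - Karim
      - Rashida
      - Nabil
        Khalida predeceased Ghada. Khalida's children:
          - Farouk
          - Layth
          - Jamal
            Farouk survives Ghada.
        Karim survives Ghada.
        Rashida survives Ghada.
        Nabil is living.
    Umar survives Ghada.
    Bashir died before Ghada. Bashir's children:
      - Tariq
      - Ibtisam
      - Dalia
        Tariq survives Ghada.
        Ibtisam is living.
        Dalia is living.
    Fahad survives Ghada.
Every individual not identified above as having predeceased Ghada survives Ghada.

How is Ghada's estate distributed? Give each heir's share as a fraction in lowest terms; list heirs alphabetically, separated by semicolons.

There is no surviving spouse, so the entire estate passes to Ghada's descendants per capita at each generation.
At generation 1 (Yasmin, Widad, Umar, Bashir, Fahad) there are 5 shares of (1)/5 = 1/5 each.
Living: Yasmin, Umar, and Fahad — each takes 1/5.
Deceased: Widad and Bashir. Their combined 2/5 is pooled and carried to generation 2.
At generation 2 (Khalida, Karim, Rashida, Nabil, Tariq, Ibtisam, Dalia) there are 7 shares of (2/5)/7 = 2/35 each.
Living: Karim, Rashida, Nabil, Tariq, Ibtisam, and Dalia — each takes 2/35.
Deceased: Khalida. That 2/35 share is carried to generation 3.
At generation 3 (Farouk, Layth, Jamal) there are 3 shares of (2/35)/3 = 2/105 each.
Living: Farouk, Layth, and Jamal — each takes 2/105.

Dalia 2/35; Fahad 1/5; Farouk 2/105; Ibtisam 2/35; Jamal 2/105; Karim 2/35; Layth 2/105; Nabil 2/35; Rashida 2/35; Tariq 2/35; Umar 1/5; Yasmin 1/5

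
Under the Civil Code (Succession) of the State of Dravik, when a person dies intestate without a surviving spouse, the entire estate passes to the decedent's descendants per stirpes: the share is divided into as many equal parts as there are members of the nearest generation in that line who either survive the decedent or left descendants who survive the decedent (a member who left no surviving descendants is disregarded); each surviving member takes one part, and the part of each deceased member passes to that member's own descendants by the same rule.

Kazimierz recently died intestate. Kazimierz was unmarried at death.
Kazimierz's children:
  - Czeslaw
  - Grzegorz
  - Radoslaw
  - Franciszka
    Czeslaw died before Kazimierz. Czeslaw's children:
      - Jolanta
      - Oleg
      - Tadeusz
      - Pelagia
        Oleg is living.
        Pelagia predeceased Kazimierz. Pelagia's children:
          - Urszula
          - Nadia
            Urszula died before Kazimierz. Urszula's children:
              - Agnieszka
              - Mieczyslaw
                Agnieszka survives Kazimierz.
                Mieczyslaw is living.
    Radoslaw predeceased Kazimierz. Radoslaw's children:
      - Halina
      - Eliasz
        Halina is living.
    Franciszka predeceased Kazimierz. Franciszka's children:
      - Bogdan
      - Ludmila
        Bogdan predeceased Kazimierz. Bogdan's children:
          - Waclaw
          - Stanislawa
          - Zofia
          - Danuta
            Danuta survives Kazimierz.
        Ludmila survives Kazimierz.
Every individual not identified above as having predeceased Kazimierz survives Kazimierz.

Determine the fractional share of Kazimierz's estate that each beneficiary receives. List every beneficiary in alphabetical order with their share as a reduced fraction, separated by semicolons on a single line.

Agnieszka 1/64; Danuta 1/32; Eliasz 1/8; Grzegorz 1/4; Halina 1/8; Jolanta 1/16; Ludmila 1/8; Mieczyslaw 1/64; Nadia 1/32; Oleg 1/16; Stanislawa 1/32; Tadeusz 1/16; Waclaw 1/32; Zofia 1/32

There is no surviving spouse, so the entire estate passes to Kazimierz's descendants per stirpes.
The estate is divided into 4 equal shares of 1/4 among Czeslaw, Grzegorz, Radoslaw, Franciszka.
Czeslaw predeceased; the 1/4 allotted to Czeslaw's branch passes to Czeslaw's issue by representation.
The 1/4 is divided into 4 equal shares of 1/16 among Jolanta, Oleg, Tadeusz, Pelagia.
Jolanta is living and takes 1/16.
Oleg is living and takes 1/16.
Tadeusz is living and takes 1/16.
Pelagia predeceased; the 1/16 allotted to Pelagia's branch passes to Pelagia's issue by representation.
The 1/16 is divided into 2 equal shares of 1/32 among Urszula, Nadia.
Urszula predeceased; the 1/32 allotted to Urszula's branch passes to Urszula's issue by representation.
The 1/32 is divided into 2 equal shares of 1/64 among Agnieszka, Mieczyslaw.
Agnieszka is living and takes 1/64.
Mieczyslaw is living and takes 1/64.
Nadia is living and takes 1/32.
Grzegorz is living and takes 1/4.
Radoslaw predeceased; the 1/4 allotted to Radoslaw's branch passes to Radoslaw's issue by representation.
The 1/4 is divided into 2 equal shares of 1/8 among Halina, Eliasz.
Halina is living and takes 1/8.
Eliasz is living and takes 1/8.
Franciszka predeceased; the 1/4 allotted to Franciszka's branch passes to Franciszka's issue by representation.
The 1/4 is divided into 2 equal shares of 1/8 among Bogdan, Ludmila.
Bogdan predeceased; the 1/8 allotted to Bogdan's branch passes to Bogdan's issue by representation.
The 1/8 is divided into 4 equal shares of 1/32 among Waclaw, Stanislawa, Zofia, Danuta.
Waclaw is living and takes 1/32.
Stanislawa is living and takes 1/32.
Zofia is living and takes 1/32.
Danuta is living and takes 1/32.
Ludmila is living and takes 1/8.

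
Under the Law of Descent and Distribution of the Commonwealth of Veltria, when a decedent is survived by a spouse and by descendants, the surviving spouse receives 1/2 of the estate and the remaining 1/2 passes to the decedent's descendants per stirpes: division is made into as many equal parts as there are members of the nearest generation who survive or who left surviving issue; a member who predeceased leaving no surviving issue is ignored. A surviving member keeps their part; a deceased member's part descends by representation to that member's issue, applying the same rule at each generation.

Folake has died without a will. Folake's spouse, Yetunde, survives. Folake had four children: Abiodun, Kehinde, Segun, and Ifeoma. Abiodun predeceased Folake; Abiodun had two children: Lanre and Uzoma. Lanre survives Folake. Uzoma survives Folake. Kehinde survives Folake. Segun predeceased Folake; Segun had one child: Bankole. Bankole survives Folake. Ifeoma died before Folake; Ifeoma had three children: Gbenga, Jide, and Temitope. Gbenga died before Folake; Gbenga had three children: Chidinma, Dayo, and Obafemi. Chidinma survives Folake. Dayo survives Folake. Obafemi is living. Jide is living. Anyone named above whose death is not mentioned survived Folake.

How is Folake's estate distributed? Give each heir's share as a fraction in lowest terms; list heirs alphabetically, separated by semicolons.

Yetunde, as surviving spouse, takes 1/2.
The remaining 1/2 passes to Folake's descendants per stirpes.
The 1/2 is divided into 4 equal shares of 1/8 among Abiodun, Kehinde, Segun, Ifeoma.
Abiodun predeceased; the 1/8 allotted to Abiodun's branch passes to Abiodun's issue by representation.
The 1/8 is divided into 2 equal shares of 1/16 among Lanre, Uzoma.
Lanre is living and takes 1/16.
Uzoma is living and takes 1/16.
Kehinde is living and takes 1/8.
Segun predeceased; the 1/8 allotted to Segun's branch passes to Segun's issue by representation.
Bankole is the sole taker at this level and receives the full 1/8.
Ifeoma predeceased; the 1/8 allotted to Ifeoma's branch passes to Ifeoma's issue by representation.
The 1/8 is divided into 3 equal shares of 1/24 among Gbenga, Jide, Temitope.
Gbenga predeceased; the 1/24 allotted to Gbenga's branch passes to Gbenga's issue by representation.
The 1/24 is divided into 3 equal shares of 1/72 among Chidinma, Dayo, Obafemi.
Chidinma is living and takes 1/72.
Dayo is living and takes 1/72.
Obafemi is living and takes 1/72.
Jide is living and takes 1/24.
Temitope is living and takes 1/24.

Bankole 1/8; Chidinma 1/72; Dayo 1/72; Jide 1/24; Kehinde 1/8; Lanre 1/16; Obafemi 1/72; Temitope 1/24; Uzoma 1/16; Yetunde 1/2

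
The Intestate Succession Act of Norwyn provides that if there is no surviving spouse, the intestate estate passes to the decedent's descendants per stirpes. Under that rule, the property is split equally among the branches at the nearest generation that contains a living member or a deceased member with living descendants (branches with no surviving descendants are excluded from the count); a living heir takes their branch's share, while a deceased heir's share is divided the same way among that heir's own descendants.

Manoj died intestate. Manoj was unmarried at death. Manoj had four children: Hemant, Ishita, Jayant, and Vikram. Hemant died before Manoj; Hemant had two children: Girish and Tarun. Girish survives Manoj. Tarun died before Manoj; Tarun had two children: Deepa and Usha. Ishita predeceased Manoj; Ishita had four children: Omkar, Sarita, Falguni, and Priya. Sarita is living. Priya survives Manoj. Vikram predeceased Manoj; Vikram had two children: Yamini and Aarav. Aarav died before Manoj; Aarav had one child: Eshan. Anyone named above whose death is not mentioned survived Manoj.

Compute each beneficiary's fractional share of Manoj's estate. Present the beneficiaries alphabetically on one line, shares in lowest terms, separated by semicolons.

There is no surviving spouse, so the entire estate passes to Manoj's descendants per stirpes.
The estate is divided into 4 equal shares of 1/4 among Hemant, Ishita, Jayant, Vikram.
Hemant predeceased; the 1/4 allotted to Hemant's branch passes to Hemant's issue by representation.
The 1/4 is divided into 2 equal shares of 1/8 among Girish, Tarun.
Girish is living and takes 1/8.
Tarun predeceased; the 1/8 allotted to Tarun's branch passes to Tarun's issue by representation.
The 1/8 is divided into 2 equal shares of 1/16 among Deepa, Usha.
Deepa is living and takes 1/16.
Usha is living and takes 1/16.
Ishita predeceased; the 1/4 allotted to Ishita's branch passes to Ishita's issue by representation.
The 1/4 is divided into 4 equal shares of 1/16 among Omkar, Sarita, Falguni, Priya.
Omkar is living and takes 1/16.
Sarita is living and takes 1/16.
Falguni is living and takes 1/16.
Priya is living and takes 1/16.
Jayant is living and takes 1/4.
Vikram predeceased; the 1/4 allotted to Vikram's branch passes to Vikram's issue by representation.
The 1/4 is divided into 2 equal shares of 1/8 among Yamini, Aarav.
Yamini is living and takes 1/8.
Aarav predeceased; the 1/8 allotted to Aarav's branch passes to Aarav's issue by representation.
Eshan is the sole taker at this level and receives the full 1/8.

Deepa 1/16; Eshan 1/8; Falguni 1/16; Girish 1/8; Jayant 1/4; Omkar 1/16; Priya 1/16; Sarita 1/16; Usha 1/16; Yamini 1/8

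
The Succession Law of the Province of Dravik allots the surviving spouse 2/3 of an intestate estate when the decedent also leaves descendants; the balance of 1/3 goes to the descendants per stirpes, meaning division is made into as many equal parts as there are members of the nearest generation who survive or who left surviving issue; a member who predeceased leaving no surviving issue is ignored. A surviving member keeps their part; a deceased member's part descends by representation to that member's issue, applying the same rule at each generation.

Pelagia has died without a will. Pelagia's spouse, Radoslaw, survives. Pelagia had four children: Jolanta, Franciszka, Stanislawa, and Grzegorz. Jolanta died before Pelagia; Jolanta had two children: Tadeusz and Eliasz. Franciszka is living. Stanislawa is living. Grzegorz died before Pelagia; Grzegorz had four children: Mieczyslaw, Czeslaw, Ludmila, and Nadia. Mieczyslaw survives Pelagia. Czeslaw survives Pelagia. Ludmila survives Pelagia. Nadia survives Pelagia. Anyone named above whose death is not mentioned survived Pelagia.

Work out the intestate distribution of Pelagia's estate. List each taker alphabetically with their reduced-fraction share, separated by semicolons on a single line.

Czeslaw 1/48; Eliasz 1/24; Franciszka 1/12; Ludmila 1/48; Mieczyslaw 1/48; Nadia 1/48; Radoslaw 2/3; Stanislawa 1/12; Tadeusz 1/24

Radoslaw, as surviving spouse, takes 2/3.
The remaining 1/3 passes to Pelagia's descendants per stirpes.
The 1/3 is divided into 4 equal shares of 1/12 among Jolanta, Franciszka, Stanislawa, Grzegorz.
Jolanta predeceased; the 1/12 allotted to Jolanta's branch passes to Jolanta's issue by representation.
The 1/12 is divided into 2 equal shares of 1/24 among Tadeusz, Eliasz.
Tadeusz is living and takes 1/24.
Eliasz is living and takes 1/24.
Franciszka is living and takes 1/12.
Stanislawa is living and takes 1/12.
Grzegorz predeceased; the 1/12 allotted to Grzegorz's branch passes to Grzegorz's issue by representation.
The 1/12 is divided into 4 equal shares of 1/48 among Mieczyslaw, Czeslaw, Ludmila, Nadia.
Mieczyslaw is living and takes 1/48.
Czeslaw is living and takes 1/48.
Ludmila is living and takes 1/48.
Nadia is living and takes 1/48.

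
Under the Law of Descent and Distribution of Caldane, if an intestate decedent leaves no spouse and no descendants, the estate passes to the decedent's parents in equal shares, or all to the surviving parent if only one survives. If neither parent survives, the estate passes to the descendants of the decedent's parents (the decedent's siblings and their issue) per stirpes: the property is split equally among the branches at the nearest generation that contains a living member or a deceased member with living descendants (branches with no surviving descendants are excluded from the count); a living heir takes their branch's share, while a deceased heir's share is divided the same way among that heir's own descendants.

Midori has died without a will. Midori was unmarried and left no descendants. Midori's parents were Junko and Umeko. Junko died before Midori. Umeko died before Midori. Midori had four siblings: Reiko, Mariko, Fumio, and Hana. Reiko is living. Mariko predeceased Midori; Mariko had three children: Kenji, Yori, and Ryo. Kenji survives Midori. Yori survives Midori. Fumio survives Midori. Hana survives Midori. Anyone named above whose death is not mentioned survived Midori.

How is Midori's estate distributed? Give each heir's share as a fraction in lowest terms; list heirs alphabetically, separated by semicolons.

Fumio 1/4; Hana 1/4; Kenji 1/12; Reiko 1/4; Ryo 1/12; Yori 1/12

Neither parent survives and there are no descendants, so the estate passes to Midori's siblings and their issue per stirpes.
The estate is divided into 4 equal shares of 1/4 among Reiko, Mariko, Fumio, Hana.
Reiko is living and takes 1/4.
Mariko predeceased; the 1/4 allotted to Mariko's branch passes to Mariko's issue by representation.
The 1/4 is divided into 3 equal shares of 1/12 among Kenji, Yori, Ryo.
Kenji is living and takes 1/12.
Yori is living and takes 1/12.
Ryo is living and takes 1/12.
Fumio is living and takes 1/4.
Hana is living and takes 1/4.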